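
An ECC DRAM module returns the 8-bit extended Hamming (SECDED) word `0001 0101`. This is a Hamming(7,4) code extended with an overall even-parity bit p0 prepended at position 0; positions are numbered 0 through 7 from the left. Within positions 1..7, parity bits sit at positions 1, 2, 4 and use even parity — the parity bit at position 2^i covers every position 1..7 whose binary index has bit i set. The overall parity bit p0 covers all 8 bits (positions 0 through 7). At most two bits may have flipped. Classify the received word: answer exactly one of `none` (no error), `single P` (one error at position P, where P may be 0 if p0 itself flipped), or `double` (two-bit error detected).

s1: b1⊕b3⊕b5⊕b7 = 0⊕1⊕1⊕1 = 1
s2: b2⊕b3⊕b6⊕b7 = 0⊕1⊕0⊕1 = 0
s4: b4⊕b5⊕b6⊕b7 = 0⊕1⊕0⊕1 = 0
Syndrome (s4...s1) = 001 → position 1.
Overall parity (XOR of all 8 bits, including p0): 0⊕0⊕0⊕1⊕0⊕1⊕0⊕1 = 1
Overall=1, syndrome position=1 → single-bit error at position 1.

single 1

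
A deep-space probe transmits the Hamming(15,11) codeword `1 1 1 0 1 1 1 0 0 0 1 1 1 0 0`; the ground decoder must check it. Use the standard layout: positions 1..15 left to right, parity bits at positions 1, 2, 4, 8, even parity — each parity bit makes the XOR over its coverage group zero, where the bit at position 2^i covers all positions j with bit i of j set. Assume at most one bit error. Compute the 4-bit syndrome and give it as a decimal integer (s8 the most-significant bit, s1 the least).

s1: b1⊕b3⊕b5⊕b7⊕b9⊕b11⊕b13⊕b15 = 1⊕1⊕1⊕1⊕0⊕1⊕1⊕0 = 0
s2: b2⊕b3⊕b6⊕b7⊕b10⊕b11⊕b14⊕b15 = 1⊕1⊕1⊕1⊕0⊕1⊕0⊕0 = 1
s4: b4⊕b5⊕b6⊕b7⊕b12⊕b13⊕b14⊕b15 = 0⊕1⊕1⊕1⊕1⊕1⊕0⊕0 = 1
s8: b8⊕b9⊕b10⊕b11⊕b12⊕b13⊕b14⊕b15 = 0⊕0⊕0⊕1⊕1⊕1⊕0⊕0 = 1
Syndrome (s8...s1) = 1110 → position 14.

14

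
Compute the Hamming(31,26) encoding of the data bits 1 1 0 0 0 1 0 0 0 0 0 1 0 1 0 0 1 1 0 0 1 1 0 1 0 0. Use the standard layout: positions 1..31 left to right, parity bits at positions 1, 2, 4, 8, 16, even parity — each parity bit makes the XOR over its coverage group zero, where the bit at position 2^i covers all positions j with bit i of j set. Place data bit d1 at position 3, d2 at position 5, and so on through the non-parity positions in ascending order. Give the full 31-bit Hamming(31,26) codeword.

1110100001000001101001100110100

Place data bits at non-power-of-two positions: b3=1, b5=1, b6=0, b7=0, b9=0, b10=1, b11=0, b12=0, b13=0, b14=0, b15=0, b17=1, b18=0, b19=1, b20=0, b21=0, b22=1, b23=1, b24=0, b25=0, b26=1, b27=1, b28=0, b29=1, b30=0, b31=0.
p1 = XOR of data positions {3,5,7,9,11,13,15,17,19,21,23,25,27,29,31} = 1⊕1⊕0⊕0⊕0⊕0⊕0⊕1⊕1⊕0⊕1⊕0⊕1⊕1⊕0 = 1
p2 = XOR of data positions {3,6,7,10,11,14,15,18,19,22,23,26,27,30,31} = 1⊕0⊕0⊕1⊕0⊕0⊕0⊕0⊕1⊕1⊕1⊕1⊕1⊕0⊕0 = 1
p4 = XOR of data positions {5,6,7,12,13,14,15,20,21,22,23,28,29,30,31} = 1⊕0⊕0⊕0⊕0⊕0⊕0⊕0⊕0⊕1⊕1⊕0⊕1⊕0⊕0 = 0
p8 = XOR of data positions {9,10,11,12,13,14,15,24,25,26,27,28,29,30,31} = 0⊕1⊕0⊕0⊕0⊕0⊕0⊕0⊕0⊕1⊕1⊕0⊕1⊕0⊕0 = 0
p16 = XOR of data positions {17,18,19,20,21,22,23,24,25,26,27,28,29,30,31} = 1⊕0⊕1⊕0⊕0⊕1⊕1⊕0⊕0⊕1⊕1⊕0⊕1⊕0⊕0 = 1
Codeword b1..b31 = 1110100001000001101001100110100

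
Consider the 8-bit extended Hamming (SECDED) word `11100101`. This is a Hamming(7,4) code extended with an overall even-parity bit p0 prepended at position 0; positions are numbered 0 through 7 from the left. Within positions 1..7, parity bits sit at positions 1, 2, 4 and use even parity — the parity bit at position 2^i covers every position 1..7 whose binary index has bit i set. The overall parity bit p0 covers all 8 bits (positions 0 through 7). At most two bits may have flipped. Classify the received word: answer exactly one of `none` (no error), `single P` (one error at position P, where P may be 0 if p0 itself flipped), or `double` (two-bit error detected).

single 1

s1: b1⊕b3⊕b5⊕b7 = 1⊕0⊕1⊕1 = 1
s2: b2⊕b3⊕b6⊕b7 = 1⊕0⊕0⊕1 = 0
s4: b4⊕b5⊕b6⊕b7 = 0⊕1⊕0⊕1 = 0
Syndrome (s4...s1) = 001 → position 1.
Overall parity (XOR of all 8 bits, including p0): 1⊕1⊕1⊕0⊕0⊕1⊕0⊕1 = 1
Overall=1, syndrome position=1 → single-bit error at position 1.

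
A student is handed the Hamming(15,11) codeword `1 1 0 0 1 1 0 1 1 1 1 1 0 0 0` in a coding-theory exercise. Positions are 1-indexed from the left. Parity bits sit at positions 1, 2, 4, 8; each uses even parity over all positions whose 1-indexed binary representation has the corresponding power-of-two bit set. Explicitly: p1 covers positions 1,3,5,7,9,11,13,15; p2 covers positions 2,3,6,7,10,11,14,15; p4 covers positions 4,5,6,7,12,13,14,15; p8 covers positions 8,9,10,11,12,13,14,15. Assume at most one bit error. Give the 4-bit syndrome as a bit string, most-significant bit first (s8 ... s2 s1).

s1: b1⊕b3⊕b5⊕b7⊕b9⊕b11⊕b13⊕b15 = 1⊕0⊕1⊕0⊕1⊕1⊕0⊕0 = 0
s2: b2⊕b3⊕b6⊕b7⊕b10⊕b11⊕b14⊕b15 = 1⊕0⊕1⊕0⊕1⊕1⊕0⊕0 = 0
s4: b4⊕b5⊕b6⊕b7⊕b12⊕b13⊕b14⊕b15 = 0⊕1⊕1⊕0⊕1⊕0⊕0⊕0 = 1
s8: b8⊕b9⊕b10⊕b11⊕b12⊕b13⊕b14⊕b15 = 1⊕1⊕1⊕1⊕1⊕0⊕0⊕0 = 1
Syndrome (s8...s1) = 1100 → position 12.

1100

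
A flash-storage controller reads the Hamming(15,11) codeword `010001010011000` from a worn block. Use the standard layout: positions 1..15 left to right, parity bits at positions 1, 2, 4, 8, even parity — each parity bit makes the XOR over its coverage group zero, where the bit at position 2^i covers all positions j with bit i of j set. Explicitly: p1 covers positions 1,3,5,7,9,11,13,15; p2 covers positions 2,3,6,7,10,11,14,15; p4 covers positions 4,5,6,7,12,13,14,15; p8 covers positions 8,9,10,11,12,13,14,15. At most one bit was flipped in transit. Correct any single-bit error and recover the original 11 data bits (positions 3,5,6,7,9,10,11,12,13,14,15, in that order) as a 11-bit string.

00100001000

s1: b1⊕b3⊕b5⊕b7⊕b9⊕b11⊕b13⊕b15 = 0⊕0⊕0⊕0⊕0⊕1⊕0⊕0 = 1
s2: b2⊕b3⊕b6⊕b7⊕b10⊕b11⊕b14⊕b15 = 1⊕0⊕1⊕0⊕0⊕1⊕0⊕0 = 1
s4: b4⊕b5⊕b6⊕b7⊕b12⊕b13⊕b14⊕b15 = 0⊕0⊕1⊕0⊕1⊕0⊕0⊕0 = 0
s8: b8⊕b9⊕b10⊕b11⊕b12⊕b13⊕b14⊕b15 = 1⊕0⊕0⊕1⊕1⊕0⊕0⊕0 = 1
Syndrome (s8...s1) = 1011 → position 11.
Flip bit 11: corrected codeword = 010001010001000
Data bits at positions 3,5,6,7,9,10,11,12,13,14,15: 00100001000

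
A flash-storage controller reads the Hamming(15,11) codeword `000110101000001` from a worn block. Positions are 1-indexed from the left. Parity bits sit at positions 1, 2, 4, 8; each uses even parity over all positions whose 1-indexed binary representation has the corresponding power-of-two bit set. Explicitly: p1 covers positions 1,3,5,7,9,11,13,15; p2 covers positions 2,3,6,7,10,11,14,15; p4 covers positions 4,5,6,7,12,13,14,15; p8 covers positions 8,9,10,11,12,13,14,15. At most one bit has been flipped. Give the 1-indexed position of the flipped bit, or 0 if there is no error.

0

s1: b1⊕b3⊕b5⊕b7⊕b9⊕b11⊕b13⊕b15 = 0⊕0⊕1⊕1⊕1⊕0⊕0⊕1 = 0
s2: b2⊕b3⊕b6⊕b7⊕b10⊕b11⊕b14⊕b15 = 0⊕0⊕0⊕1⊕0⊕0⊕0⊕1 = 0
s4: b4⊕b5⊕b6⊕b7⊕b12⊕b13⊕b14⊕b15 = 1⊕1⊕0⊕1⊕0⊕0⊕0⊕1 = 0
s8: b8⊕b9⊕b10⊕b11⊕b12⊕b13⊕b14⊕b15 = 0⊕1⊕0⊕0⊕0⊕0⊕0⊕1 = 0
Syndrome (s8...s1) = 0000 → position 0 (no error).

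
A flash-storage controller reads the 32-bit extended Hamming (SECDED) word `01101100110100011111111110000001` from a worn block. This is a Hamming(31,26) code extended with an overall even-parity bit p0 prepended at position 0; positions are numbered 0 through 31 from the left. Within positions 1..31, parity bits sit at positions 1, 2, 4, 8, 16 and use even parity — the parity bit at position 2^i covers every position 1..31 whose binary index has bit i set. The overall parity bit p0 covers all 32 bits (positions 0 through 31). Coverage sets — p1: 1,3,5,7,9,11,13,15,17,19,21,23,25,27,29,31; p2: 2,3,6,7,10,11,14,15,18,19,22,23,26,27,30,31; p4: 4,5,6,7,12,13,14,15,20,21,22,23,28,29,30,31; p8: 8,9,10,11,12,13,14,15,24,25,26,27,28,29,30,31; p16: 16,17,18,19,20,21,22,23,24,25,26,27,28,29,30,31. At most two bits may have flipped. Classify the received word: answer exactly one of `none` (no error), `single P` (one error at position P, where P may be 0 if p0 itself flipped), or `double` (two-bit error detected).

none

s1: b1⊕b3⊕b5⊕b7⊕b9⊕b11⊕b13⊕b15⊕b17⊕b19⊕b21⊕b23⊕b25⊕b27⊕b29⊕b31 = 1⊕0⊕1⊕0⊕1⊕1⊕0⊕1⊕1⊕1⊕1⊕1⊕0⊕0⊕0⊕1 = 0
s2: b2⊕b3⊕b6⊕b7⊕b10⊕b11⊕b14⊕b15⊕b18⊕b19⊕b22⊕b23⊕b26⊕b27⊕b30⊕b31 = 1⊕0⊕0⊕0⊕0⊕1⊕0⊕1⊕1⊕1⊕1⊕1⊕0⊕0⊕0⊕1 = 0
s4: b4⊕b5⊕b6⊕b7⊕b12⊕b13⊕b14⊕b15⊕b20⊕b21⊕b22⊕b23⊕b28⊕b29⊕b30⊕b31 = 1⊕1⊕0⊕0⊕0⊕0⊕0⊕1⊕1⊕1⊕1⊕1⊕0⊕0⊕0⊕1 = 0
s8: b8⊕b9⊕b10⊕b11⊕b12⊕b13⊕b14⊕b15⊕b24⊕b25⊕b26⊕b27⊕b28⊕b29⊕b30⊕b31 = 1⊕1⊕0⊕1⊕0⊕0⊕0⊕1⊕1⊕0⊕0⊕0⊕0⊕0⊕0⊕1 = 0
s16: b16⊕b17⊕b18⊕b19⊕b20⊕b21⊕b22⊕b23⊕b24⊕b25⊕b26⊕b27⊕b28⊕b29⊕b30⊕b31 = 1⊕1⊕1⊕1⊕1⊕1⊕1⊕1⊕1⊕0⊕0⊕0⊕0⊕0⊕0⊕1 = 0
Syndrome (s16...s1) = 00000 → position 0 (no error).
Overall parity (XOR of all 32 bits, including p0): 0⊕1⊕1⊕0⊕1⊕1⊕0⊕0⊕1⊕1⊕0⊕1⊕0⊕0⊕0⊕1⊕1⊕1⊕1⊕1⊕1⊕1⊕1⊕1⊕1⊕0⊕0⊕0⊕0⊕0⊕0⊕1 = 0
Overall=0, syndrome position=0 → no error.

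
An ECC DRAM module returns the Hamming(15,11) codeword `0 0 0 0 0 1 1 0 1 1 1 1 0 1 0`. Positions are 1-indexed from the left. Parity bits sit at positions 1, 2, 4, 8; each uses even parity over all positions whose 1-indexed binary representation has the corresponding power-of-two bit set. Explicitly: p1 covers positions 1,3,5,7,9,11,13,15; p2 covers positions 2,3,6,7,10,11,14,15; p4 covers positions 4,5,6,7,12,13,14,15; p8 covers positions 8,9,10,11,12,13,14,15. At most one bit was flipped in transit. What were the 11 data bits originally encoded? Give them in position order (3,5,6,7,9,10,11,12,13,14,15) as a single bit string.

00111101010

s1: b1⊕b3⊕b5⊕b7⊕b9⊕b11⊕b13⊕b15 = 0⊕0⊕0⊕1⊕1⊕1⊕0⊕0 = 1
s2: b2⊕b3⊕b6⊕b7⊕b10⊕b11⊕b14⊕b15 = 0⊕0⊕1⊕1⊕1⊕1⊕1⊕0 = 1
s4: b4⊕b5⊕b6⊕b7⊕b12⊕b13⊕b14⊕b15 = 0⊕0⊕1⊕1⊕1⊕0⊕1⊕0 = 0
s8: b8⊕b9⊕b10⊕b11⊕b12⊕b13⊕b14⊕b15 = 0⊕1⊕1⊕1⊕1⊕0⊕1⊕0 = 1
Syndrome (s8...s1) = 1011 → position 11.
Flip bit 11: corrected codeword = 000001101101010
Data bits at positions 3,5,6,7,9,10,11,12,13,14,15: 00111101010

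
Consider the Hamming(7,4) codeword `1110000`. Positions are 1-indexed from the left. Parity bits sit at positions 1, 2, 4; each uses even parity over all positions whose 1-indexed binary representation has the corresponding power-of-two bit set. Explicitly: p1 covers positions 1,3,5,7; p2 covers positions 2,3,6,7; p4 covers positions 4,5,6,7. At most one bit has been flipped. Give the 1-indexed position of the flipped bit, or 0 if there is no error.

s1: b1⊕b3⊕b5⊕b7 = 1⊕1⊕0⊕0 = 0
s2: b2⊕b3⊕b6⊕b7 = 1⊕1⊕0⊕0 = 0
s4: b4⊕b5⊕b6⊕b7 = 0⊕0⊕0⊕0 = 0
Syndrome (s4...s1) = 000 → position 0 (no error).

0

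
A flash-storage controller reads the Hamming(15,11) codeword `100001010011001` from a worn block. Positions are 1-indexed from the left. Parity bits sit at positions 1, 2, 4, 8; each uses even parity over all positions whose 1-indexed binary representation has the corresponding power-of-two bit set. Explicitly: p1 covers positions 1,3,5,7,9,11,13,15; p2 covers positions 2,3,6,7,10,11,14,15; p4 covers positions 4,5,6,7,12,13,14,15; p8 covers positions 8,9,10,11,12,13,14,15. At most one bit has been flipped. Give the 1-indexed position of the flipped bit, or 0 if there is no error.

s1: b1⊕b3⊕b5⊕b7⊕b9⊕b11⊕b13⊕b15 = 1⊕0⊕0⊕0⊕0⊕1⊕0⊕1 = 1
s2: b2⊕b3⊕b6⊕b7⊕b10⊕b11⊕b14⊕b15 = 0⊕0⊕1⊕0⊕0⊕1⊕0⊕1 = 1
s4: b4⊕b5⊕b6⊕b7⊕b12⊕b13⊕b14⊕b15 = 0⊕0⊕1⊕0⊕1⊕0⊕0⊕1 = 1
s8: b8⊕b9⊕b10⊕b11⊕b12⊕b13⊕b14⊕b15 = 1⊕0⊕0⊕1⊕1⊕0⊕0⊕1 = 0
Syndrome (s8...s1) = 0111 → position 7.

7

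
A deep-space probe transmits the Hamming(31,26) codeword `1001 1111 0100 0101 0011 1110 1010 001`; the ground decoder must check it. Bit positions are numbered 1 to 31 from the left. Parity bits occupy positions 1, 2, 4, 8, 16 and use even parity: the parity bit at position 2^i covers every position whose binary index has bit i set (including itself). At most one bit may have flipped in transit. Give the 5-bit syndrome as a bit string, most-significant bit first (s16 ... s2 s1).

s1: b1⊕b3⊕b5⊕b7⊕b9⊕b11⊕b13⊕b15⊕b17⊕b19⊕b21⊕b23⊕b25⊕b27⊕b29⊕b31 = 1⊕0⊕1⊕1⊕0⊕0⊕0⊕0⊕0⊕1⊕1⊕1⊕1⊕1⊕0⊕1 = 1
s2: b2⊕b3⊕b6⊕b7⊕b10⊕b11⊕b14⊕b15⊕b18⊕b19⊕b22⊕b23⊕b26⊕b27⊕b30⊕b31 = 0⊕0⊕1⊕1⊕1⊕0⊕1⊕0⊕0⊕1⊕1⊕1⊕0⊕1⊕0⊕1 = 1
s4: b4⊕b5⊕b6⊕b7⊕b12⊕b13⊕b14⊕b15⊕b20⊕b21⊕b22⊕b23⊕b28⊕b29⊕b30⊕b31 = 1⊕1⊕1⊕1⊕0⊕0⊕1⊕0⊕1⊕1⊕1⊕1⊕0⊕0⊕0⊕1 = 0
s8: b8⊕b9⊕b10⊕b11⊕b12⊕b13⊕b14⊕b15⊕b24⊕b25⊕b26⊕b27⊕b28⊕b29⊕b30⊕b31 = 1⊕0⊕1⊕0⊕0⊕0⊕1⊕0⊕0⊕1⊕0⊕1⊕0⊕0⊕0⊕1 = 0
s16: b16⊕b17⊕b18⊕b19⊕b20⊕b21⊕b22⊕b23⊕b24⊕b25⊕b26⊕b27⊕b28⊕b29⊕b30⊕b31 = 1⊕0⊕0⊕1⊕1⊕1⊕1⊕1⊕0⊕1⊕0⊕1⊕0⊕0⊕0⊕1 = 1
Syndrome (s16...s1) = 10011 → position 19.

10011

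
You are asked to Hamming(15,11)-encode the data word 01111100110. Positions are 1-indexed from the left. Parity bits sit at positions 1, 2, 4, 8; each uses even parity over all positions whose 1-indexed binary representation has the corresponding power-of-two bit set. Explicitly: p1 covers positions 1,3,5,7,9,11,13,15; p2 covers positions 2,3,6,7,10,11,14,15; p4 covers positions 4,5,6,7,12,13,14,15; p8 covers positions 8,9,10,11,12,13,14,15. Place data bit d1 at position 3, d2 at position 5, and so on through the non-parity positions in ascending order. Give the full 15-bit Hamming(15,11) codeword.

Place data bits at non-power-of-two positions: b3=0, b5=1, b6=1, b7=1, b9=1, b10=1, b11=0, b12=0, b13=1, b14=1, b15=0.
p1 = XOR of data positions {3,5,7,9,11,13,15} = 0⊕1⊕1⊕1⊕0⊕1⊕0 = 0
p2 = XOR of data positions {3,6,7,10,11,14,15} = 0⊕1⊕1⊕1⊕0⊕1⊕0 = 0
p4 = XOR of data positions {5,6,7,12,13,14,15} = 1⊕1⊕1⊕0⊕1⊕1⊕0 = 1
p8 = XOR of data positions {9,10,11,12,13,14,15} = 1⊕1⊕0⊕0⊕1⊕1⊕0 = 0
Codeword b1..b15 = 000111101100110

000111101100110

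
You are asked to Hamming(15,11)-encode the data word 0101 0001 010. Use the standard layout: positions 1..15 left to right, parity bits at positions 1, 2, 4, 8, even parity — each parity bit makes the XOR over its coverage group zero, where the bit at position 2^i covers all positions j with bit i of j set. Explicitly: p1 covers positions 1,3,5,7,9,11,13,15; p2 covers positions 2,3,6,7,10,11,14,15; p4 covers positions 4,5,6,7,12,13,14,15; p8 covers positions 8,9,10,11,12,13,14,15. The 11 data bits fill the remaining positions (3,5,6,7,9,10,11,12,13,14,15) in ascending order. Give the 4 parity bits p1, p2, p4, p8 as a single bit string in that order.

0000

Place data bits at non-power-of-two positions: b3=0, b5=1, b6=0, b7=1, b9=0, b10=0, b11=0, b12=1, b13=0, b14=1, b15=0.
p1 = XOR of data positions {3,5,7,9,11,13,15} = 0⊕1⊕1⊕0⊕0⊕0⊕0 = 0
p2 = XOR of data positions {3,6,7,10,11,14,15} = 0⊕0⊕1⊕0⊕0⊕1⊕0 = 0
p4 = XOR of data positions {5,6,7,12,13,14,15} = 1⊕0⊕1⊕1⊕0⊕1⊕0 = 0
p8 = XOR of data positions {9,10,11,12,13,14,15} = 0⊕0⊕0⊕1⊕0⊕1⊕0 = 0
Parity bits p1,p2,p4,p8 = 0000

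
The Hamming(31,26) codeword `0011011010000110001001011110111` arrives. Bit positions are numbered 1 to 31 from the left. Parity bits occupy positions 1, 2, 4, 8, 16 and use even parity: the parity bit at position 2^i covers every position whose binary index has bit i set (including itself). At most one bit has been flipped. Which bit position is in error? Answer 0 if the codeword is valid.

s1: b1⊕b3⊕b5⊕b7⊕b9⊕b11⊕b13⊕b15⊕b17⊕b19⊕b21⊕b23⊕b25⊕b27⊕b29⊕b31 = 0⊕1⊕0⊕1⊕1⊕0⊕0⊕1⊕0⊕1⊕0⊕0⊕1⊕1⊕1⊕1 = 1
s2: b2⊕b3⊕b6⊕b7⊕b10⊕b11⊕b14⊕b15⊕b18⊕b19⊕b22⊕b23⊕b26⊕b27⊕b30⊕b31 = 0⊕1⊕1⊕1⊕0⊕0⊕1⊕1⊕0⊕1⊕1⊕0⊕1⊕1⊕1⊕1 = 1
s4: b4⊕b5⊕b6⊕b7⊕b12⊕b13⊕b14⊕b15⊕b20⊕b21⊕b22⊕b23⊕b28⊕b29⊕b30⊕b31 = 1⊕0⊕1⊕1⊕0⊕0⊕1⊕1⊕0⊕0⊕1⊕0⊕0⊕1⊕1⊕1 = 1
s8: b8⊕b9⊕b10⊕b11⊕b12⊕b13⊕b14⊕b15⊕b24⊕b25⊕b26⊕b27⊕b28⊕b29⊕b30⊕b31 = 0⊕1⊕0⊕0⊕0⊕0⊕1⊕1⊕1⊕1⊕1⊕1⊕0⊕1⊕1⊕1 = 0
s16: b16⊕b17⊕b18⊕b19⊕b20⊕b21⊕b22⊕b23⊕b24⊕b25⊕b26⊕b27⊕b28⊕b29⊕b30⊕b31 = 0⊕0⊕0⊕1⊕0⊕0⊕1⊕0⊕1⊕1⊕1⊕1⊕0⊕1⊕1⊕1 = 1
Syndrome (s16...s1) = 10111 → position 23.

23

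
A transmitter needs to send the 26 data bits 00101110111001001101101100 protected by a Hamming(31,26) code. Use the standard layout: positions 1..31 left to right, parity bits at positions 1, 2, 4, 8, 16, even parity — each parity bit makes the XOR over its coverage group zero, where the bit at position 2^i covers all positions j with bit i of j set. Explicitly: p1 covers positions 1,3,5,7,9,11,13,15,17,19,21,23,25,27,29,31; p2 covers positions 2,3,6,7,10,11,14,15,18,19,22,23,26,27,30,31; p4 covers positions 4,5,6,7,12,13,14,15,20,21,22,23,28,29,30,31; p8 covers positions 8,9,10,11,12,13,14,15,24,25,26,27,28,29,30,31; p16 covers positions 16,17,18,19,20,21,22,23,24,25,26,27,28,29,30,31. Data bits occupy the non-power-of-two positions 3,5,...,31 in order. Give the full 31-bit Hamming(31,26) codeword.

Place data bits at non-power-of-two positions: b3=0, b5=0, b6=1, b7=0, b9=1, b10=1, b11=1, b12=0, b13=1, b14=1, b15=1, b17=0, b18=0, b19=1, b20=0, b21=0, b22=1, b23=1, b24=0, b25=1, b26=1, b27=0, b28=1, b29=1, b30=0, b31=0.
p1 = XOR of data positions {3,5,7,9,11,13,15,17,19,21,23,25,27,29,31} = 0⊕0⊕0⊕1⊕1⊕1⊕1⊕0⊕1⊕0⊕1⊕1⊕0⊕1⊕0 = 0
p2 = XOR of data positions {3,6,7,10,11,14,15,18,19,22,23,26,27,30,31} = 0⊕1⊕0⊕1⊕1⊕1⊕1⊕0⊕1⊕1⊕1⊕1⊕0⊕0⊕0 = 1
p4 = XOR of data positions {5,6,7,12,13,14,15,20,21,22,23,28,29,30,31} = 0⊕1⊕0⊕0⊕1⊕1⊕1⊕0⊕0⊕1⊕1⊕1⊕1⊕0⊕0 = 0
p8 = XOR of data positions {9,10,11,12,13,14,15,24,25,26,27,28,29,30,31} = 1⊕1⊕1⊕0⊕1⊕1⊕1⊕0⊕1⊕1⊕0⊕1⊕1⊕0⊕0 = 0
p16 = XOR of data positions {17,18,19,20,21,22,23,24,25,26,27,28,29,30,31} = 0⊕0⊕1⊕0⊕0⊕1⊕1⊕0⊕1⊕1⊕0⊕1⊕1⊕0⊕0 = 1
Codeword b1..b31 = 0100010011101111001001101101100

0100010011101111001001101101100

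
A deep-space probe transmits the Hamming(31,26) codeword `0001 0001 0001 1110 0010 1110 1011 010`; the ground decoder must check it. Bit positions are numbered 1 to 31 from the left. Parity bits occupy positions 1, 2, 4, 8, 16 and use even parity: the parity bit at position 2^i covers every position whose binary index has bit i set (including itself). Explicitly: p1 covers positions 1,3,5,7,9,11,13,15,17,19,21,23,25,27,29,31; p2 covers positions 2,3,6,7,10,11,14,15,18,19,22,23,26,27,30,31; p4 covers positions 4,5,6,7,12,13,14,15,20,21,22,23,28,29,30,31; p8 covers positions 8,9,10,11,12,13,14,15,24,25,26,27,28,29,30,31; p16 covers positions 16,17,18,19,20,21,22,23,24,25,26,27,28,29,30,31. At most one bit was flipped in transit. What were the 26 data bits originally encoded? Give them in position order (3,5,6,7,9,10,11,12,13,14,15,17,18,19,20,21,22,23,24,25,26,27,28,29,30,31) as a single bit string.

00000011111001011101011010

s1: b1⊕b3⊕b5⊕b7⊕b9⊕b11⊕b13⊕b15⊕b17⊕b19⊕b21⊕b23⊕b25⊕b27⊕b29⊕b31 = 0⊕0⊕0⊕0⊕0⊕0⊕1⊕1⊕0⊕1⊕1⊕1⊕1⊕1⊕0⊕0 = 1
s2: b2⊕b3⊕b6⊕b7⊕b10⊕b11⊕b14⊕b15⊕b18⊕b19⊕b22⊕b23⊕b26⊕b27⊕b30⊕b31 = 0⊕0⊕0⊕0⊕0⊕0⊕1⊕1⊕0⊕1⊕1⊕1⊕0⊕1⊕1⊕0 = 1
s4: b4⊕b5⊕b6⊕b7⊕b12⊕b13⊕b14⊕b15⊕b20⊕b21⊕b22⊕b23⊕b28⊕b29⊕b30⊕b31 = 1⊕0⊕0⊕0⊕1⊕1⊕1⊕1⊕0⊕1⊕1⊕1⊕1⊕0⊕1⊕0 = 0
s8: b8⊕b9⊕b10⊕b11⊕b12⊕b13⊕b14⊕b15⊕b24⊕b25⊕b26⊕b27⊕b28⊕b29⊕b30⊕b31 = 1⊕0⊕0⊕0⊕1⊕1⊕1⊕1⊕0⊕1⊕0⊕1⊕1⊕0⊕1⊕0 = 1
s16: b16⊕b17⊕b18⊕b19⊕b20⊕b21⊕b22⊕b23⊕b24⊕b25⊕b26⊕b27⊕b28⊕b29⊕b30⊕b31 = 0⊕0⊕0⊕1⊕0⊕1⊕1⊕1⊕0⊕1⊕0⊕1⊕1⊕0⊕1⊕0 = 0
Syndrome (s16...s1) = 01011 → position 11.
Flip bit 11: corrected codeword = 0001000100111110001011101011010
Data bits at positions 3,5,6,7,9,10,11,12,13,14,15,17,18,19,20,21,22,23,24,25,26,27,28,29,30,31: 00000011111001011101011010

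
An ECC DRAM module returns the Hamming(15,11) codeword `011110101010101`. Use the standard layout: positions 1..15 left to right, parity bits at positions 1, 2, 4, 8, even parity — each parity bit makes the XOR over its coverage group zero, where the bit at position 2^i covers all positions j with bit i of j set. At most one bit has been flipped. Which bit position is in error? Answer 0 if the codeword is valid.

s1: b1⊕b3⊕b5⊕b7⊕b9⊕b11⊕b13⊕b15 = 0⊕1⊕1⊕1⊕1⊕1⊕1⊕1 = 1
s2: b2⊕b3⊕b6⊕b7⊕b10⊕b11⊕b14⊕b15 = 1⊕1⊕0⊕1⊕0⊕1⊕0⊕1 = 1
s4: b4⊕b5⊕b6⊕b7⊕b12⊕b13⊕b14⊕b15 = 1⊕1⊕0⊕1⊕0⊕1⊕0⊕1 = 1
s8: b8⊕b9⊕b10⊕b11⊕b12⊕b13⊕b14⊕b15 = 0⊕1⊕0⊕1⊕0⊕1⊕0⊕1 = 0
Syndrome (s8...s1) = 0111 → position 7.

7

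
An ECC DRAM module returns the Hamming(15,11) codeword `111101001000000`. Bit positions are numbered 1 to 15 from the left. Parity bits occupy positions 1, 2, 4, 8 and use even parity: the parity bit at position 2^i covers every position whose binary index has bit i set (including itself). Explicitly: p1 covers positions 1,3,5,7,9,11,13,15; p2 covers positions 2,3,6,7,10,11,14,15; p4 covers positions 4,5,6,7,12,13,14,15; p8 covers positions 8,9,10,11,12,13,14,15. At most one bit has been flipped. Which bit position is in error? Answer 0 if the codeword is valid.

s1: b1⊕b3⊕b5⊕b7⊕b9⊕b11⊕b13⊕b15 = 1⊕1⊕0⊕0⊕1⊕0⊕0⊕0 = 1
s2: b2⊕b3⊕b6⊕b7⊕b10⊕b11⊕b14⊕b15 = 1⊕1⊕1⊕0⊕0⊕0⊕0⊕0 = 1
s4: b4⊕b5⊕b6⊕b7⊕b12⊕b13⊕b14⊕b15 = 1⊕0⊕1⊕0⊕0⊕0⊕0⊕0 = 0
s8: b8⊕b9⊕b10⊕b11⊕b12⊕b13⊕b14⊕b15 = 0⊕1⊕0⊕0⊕0⊕0⊕0⊕0 = 1
Syndrome (s8...s1) = 1011 → position 11.

11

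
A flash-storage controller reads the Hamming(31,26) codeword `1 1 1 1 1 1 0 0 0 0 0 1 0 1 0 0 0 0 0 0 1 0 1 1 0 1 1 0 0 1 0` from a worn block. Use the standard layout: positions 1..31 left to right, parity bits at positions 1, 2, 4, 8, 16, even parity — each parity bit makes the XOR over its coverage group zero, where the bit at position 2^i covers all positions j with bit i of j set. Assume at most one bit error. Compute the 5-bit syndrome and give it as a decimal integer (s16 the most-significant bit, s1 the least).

0

s1: b1⊕b3⊕b5⊕b7⊕b9⊕b11⊕b13⊕b15⊕b17⊕b19⊕b21⊕b23⊕b25⊕b27⊕b29⊕b31 = 1⊕1⊕1⊕0⊕0⊕0⊕0⊕0⊕0⊕0⊕1⊕1⊕0⊕1⊕0⊕0 = 0
s2: b2⊕b3⊕b6⊕b7⊕b10⊕b11⊕b14⊕b15⊕b18⊕b19⊕b22⊕b23⊕b26⊕b27⊕b30⊕b31 = 1⊕1⊕1⊕0⊕0⊕0⊕1⊕0⊕0⊕0⊕0⊕1⊕1⊕1⊕1⊕0 = 0
s4: b4⊕b5⊕b6⊕b7⊕b12⊕b13⊕b14⊕b15⊕b20⊕b21⊕b22⊕b23⊕b28⊕b29⊕b30⊕b31 = 1⊕1⊕1⊕0⊕1⊕0⊕1⊕0⊕0⊕1⊕0⊕1⊕0⊕0⊕1⊕0 = 0
s8: b8⊕b9⊕b10⊕b11⊕b12⊕b13⊕b14⊕b15⊕b24⊕b25⊕b26⊕b27⊕b28⊕b29⊕b30⊕b31 = 0⊕0⊕0⊕0⊕1⊕0⊕1⊕0⊕1⊕0⊕1⊕1⊕0⊕0⊕1⊕0 = 0
s16: b16⊕b17⊕b18⊕b19⊕b20⊕b21⊕b22⊕b23⊕b24⊕b25⊕b26⊕b27⊕b28⊕b29⊕b30⊕b31 = 0⊕0⊕0⊕0⊕0⊕1⊕0⊕1⊕1⊕0⊕1⊕1⊕0⊕0⊕1⊕0 = 0
Syndrome (s16...s1) = 00000 → position 0 (no error).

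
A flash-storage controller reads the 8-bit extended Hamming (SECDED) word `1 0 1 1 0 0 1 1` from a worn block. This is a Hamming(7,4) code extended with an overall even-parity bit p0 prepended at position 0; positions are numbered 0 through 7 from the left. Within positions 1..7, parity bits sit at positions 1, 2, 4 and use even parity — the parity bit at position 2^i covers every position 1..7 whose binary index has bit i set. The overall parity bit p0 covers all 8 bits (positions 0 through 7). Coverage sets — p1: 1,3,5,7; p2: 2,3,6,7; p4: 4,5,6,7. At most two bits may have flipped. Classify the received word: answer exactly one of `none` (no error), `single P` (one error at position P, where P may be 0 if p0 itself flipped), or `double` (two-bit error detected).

single 0

s1: b1⊕b3⊕b5⊕b7 = 0⊕1⊕0⊕1 = 0
s2: b2⊕b3⊕b6⊕b7 = 1⊕1⊕1⊕1 = 0
s4: b4⊕b5⊕b6⊕b7 = 0⊕0⊕1⊕1 = 0
Syndrome (s4...s1) = 000 → position 0 (no error).
Overall parity (XOR of all 8 bits, including p0): 1⊕0⊕1⊕1⊕0⊕0⊕1⊕1 = 1
Overall=1, syndrome position=0 → single-bit error at position 0.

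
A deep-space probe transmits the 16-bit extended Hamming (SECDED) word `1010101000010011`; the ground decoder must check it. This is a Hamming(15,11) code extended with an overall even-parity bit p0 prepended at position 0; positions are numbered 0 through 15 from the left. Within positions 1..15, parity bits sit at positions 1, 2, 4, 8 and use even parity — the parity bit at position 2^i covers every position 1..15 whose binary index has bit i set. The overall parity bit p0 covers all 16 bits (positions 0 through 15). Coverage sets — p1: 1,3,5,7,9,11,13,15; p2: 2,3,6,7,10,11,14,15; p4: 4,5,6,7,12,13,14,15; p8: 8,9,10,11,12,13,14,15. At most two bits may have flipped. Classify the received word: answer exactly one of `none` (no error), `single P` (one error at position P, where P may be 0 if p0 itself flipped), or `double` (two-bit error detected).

s1: b1⊕b3⊕b5⊕b7⊕b9⊕b11⊕b13⊕b15 = 0⊕0⊕0⊕0⊕0⊕1⊕0⊕1 = 0
s2: b2⊕b3⊕b6⊕b7⊕b10⊕b11⊕b14⊕b15 = 1⊕0⊕1⊕0⊕0⊕1⊕1⊕1 = 1
s4: b4⊕b5⊕b6⊕b7⊕b12⊕b13⊕b14⊕b15 = 1⊕0⊕1⊕0⊕0⊕0⊕1⊕1 = 0
s8: b8⊕b9⊕b10⊕b11⊕b12⊕b13⊕b14⊕b15 = 0⊕0⊕0⊕1⊕0⊕0⊕1⊕1 = 1
Syndrome (s8...s1) = 1010 → position 10.
Overall parity (XOR of all 16 bits, including p0): 1⊕0⊕1⊕0⊕1⊕0⊕1⊕0⊕0⊕0⊕0⊕1⊕0⊕0⊕1⊕1 = 1
Overall=1, syndrome position=10 → single-bit error at position 10.

single 10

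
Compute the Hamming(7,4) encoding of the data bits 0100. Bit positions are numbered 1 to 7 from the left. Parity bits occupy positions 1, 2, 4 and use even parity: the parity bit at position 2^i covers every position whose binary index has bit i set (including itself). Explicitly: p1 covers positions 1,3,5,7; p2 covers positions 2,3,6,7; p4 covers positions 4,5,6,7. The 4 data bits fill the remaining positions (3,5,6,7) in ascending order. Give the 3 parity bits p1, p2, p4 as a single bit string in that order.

101

Place data bits at non-power-of-two positions: b3=0, b5=1, b6=0, b7=0.
p1 = XOR of data positions {3,5,7} = 0⊕1⊕0 = 1
p2 = XOR of data positions {3,6,7} = 0⊕0⊕0 = 0
p4 = XOR of data positions {5,6,7} = 1⊕0⊕0 = 1
Parity bits p1,p2,p4 = 101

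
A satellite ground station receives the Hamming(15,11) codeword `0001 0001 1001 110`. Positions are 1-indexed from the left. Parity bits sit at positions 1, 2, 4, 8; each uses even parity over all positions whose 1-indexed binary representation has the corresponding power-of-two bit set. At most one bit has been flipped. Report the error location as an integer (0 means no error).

10

s1: b1⊕b3⊕b5⊕b7⊕b9⊕b11⊕b13⊕b15 = 0⊕0⊕0⊕0⊕1⊕0⊕1⊕0 = 0
s2: b2⊕b3⊕b6⊕b7⊕b10⊕b11⊕b14⊕b15 = 0⊕0⊕0⊕0⊕0⊕0⊕1⊕0 = 1
s4: b4⊕b5⊕b6⊕b7⊕b12⊕b13⊕b14⊕b15 = 1⊕0⊕0⊕0⊕1⊕1⊕1⊕0 = 0
s8: b8⊕b9⊕b10⊕b11⊕b12⊕b13⊕b14⊕b15 = 1⊕1⊕0⊕0⊕1⊕1⊕1⊕0 = 1
Syndrome (s8...s1) = 1010 → position 10.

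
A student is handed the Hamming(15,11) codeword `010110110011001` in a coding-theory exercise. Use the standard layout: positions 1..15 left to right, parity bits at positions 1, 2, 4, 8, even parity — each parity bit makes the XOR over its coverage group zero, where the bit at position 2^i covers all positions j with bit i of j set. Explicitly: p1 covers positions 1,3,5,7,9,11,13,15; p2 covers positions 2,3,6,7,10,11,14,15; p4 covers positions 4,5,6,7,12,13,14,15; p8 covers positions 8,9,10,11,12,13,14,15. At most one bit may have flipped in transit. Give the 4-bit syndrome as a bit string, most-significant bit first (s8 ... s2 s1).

s1: b1⊕b3⊕b5⊕b7⊕b9⊕b11⊕b13⊕b15 = 0⊕0⊕1⊕1⊕0⊕1⊕0⊕1 = 0
s2: b2⊕b3⊕b6⊕b7⊕b10⊕b11⊕b14⊕b15 = 1⊕0⊕0⊕1⊕0⊕1⊕0⊕1 = 0
s4: b4⊕b5⊕b6⊕b7⊕b12⊕b13⊕b14⊕b15 = 1⊕1⊕0⊕1⊕1⊕0⊕0⊕1 = 1
s8: b8⊕b9⊕b10⊕b11⊕b12⊕b13⊕b14⊕b15 = 1⊕0⊕0⊕1⊕1⊕0⊕0⊕1 = 0
Syndrome (s8...s1) = 0100 → position 4.

0100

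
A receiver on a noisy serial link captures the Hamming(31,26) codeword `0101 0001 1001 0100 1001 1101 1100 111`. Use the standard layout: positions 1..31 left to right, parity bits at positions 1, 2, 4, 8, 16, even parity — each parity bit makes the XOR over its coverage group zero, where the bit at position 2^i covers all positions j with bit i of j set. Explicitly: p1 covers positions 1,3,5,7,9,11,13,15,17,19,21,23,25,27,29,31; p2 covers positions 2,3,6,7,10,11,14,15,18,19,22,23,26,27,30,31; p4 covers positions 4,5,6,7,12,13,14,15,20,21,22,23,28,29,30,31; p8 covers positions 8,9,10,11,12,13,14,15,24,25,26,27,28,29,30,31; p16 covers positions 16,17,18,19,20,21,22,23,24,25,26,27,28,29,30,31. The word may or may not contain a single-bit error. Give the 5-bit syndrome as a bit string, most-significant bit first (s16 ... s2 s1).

s1: b1⊕b3⊕b5⊕b7⊕b9⊕b11⊕b13⊕b15⊕b17⊕b19⊕b21⊕b23⊕b25⊕b27⊕b29⊕b31 = 0⊕0⊕0⊕0⊕1⊕0⊕0⊕0⊕1⊕0⊕1⊕0⊕1⊕0⊕1⊕1 = 0
s2: b2⊕b3⊕b6⊕b7⊕b10⊕b11⊕b14⊕b15⊕b18⊕b19⊕b22⊕b23⊕b26⊕b27⊕b30⊕b31 = 1⊕0⊕0⊕0⊕0⊕0⊕1⊕0⊕0⊕0⊕1⊕0⊕1⊕0⊕1⊕1 = 0
s4: b4⊕b5⊕b6⊕b7⊕b12⊕b13⊕b14⊕b15⊕b20⊕b21⊕b22⊕b23⊕b28⊕b29⊕b30⊕b31 = 1⊕0⊕0⊕0⊕1⊕0⊕1⊕0⊕1⊕1⊕1⊕0⊕0⊕1⊕1⊕1 = 1
s8: b8⊕b9⊕b10⊕b11⊕b12⊕b13⊕b14⊕b15⊕b24⊕b25⊕b26⊕b27⊕b28⊕b29⊕b30⊕b31 = 1⊕1⊕0⊕0⊕1⊕0⊕1⊕0⊕1⊕1⊕1⊕0⊕0⊕1⊕1⊕1 = 0
s16: b16⊕b17⊕b18⊕b19⊕b20⊕b21⊕b22⊕b23⊕b24⊕b25⊕b26⊕b27⊕b28⊕b29⊕b30⊕b31 = 0⊕1⊕0⊕0⊕1⊕1⊕1⊕0⊕1⊕1⊕1⊕0⊕0⊕1⊕1⊕1 = 0
Syndrome (s16...s1) = 00100 → position 4.

00100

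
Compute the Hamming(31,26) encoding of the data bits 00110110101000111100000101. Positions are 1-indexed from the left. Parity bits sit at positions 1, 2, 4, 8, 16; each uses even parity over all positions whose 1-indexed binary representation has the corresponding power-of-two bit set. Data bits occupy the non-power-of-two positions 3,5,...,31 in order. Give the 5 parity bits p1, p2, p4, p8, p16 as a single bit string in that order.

Place data bits at non-power-of-two positions: b3=0, b5=0, b6=1, b7=1, b9=0, b10=1, b11=1, b12=0, b13=1, b14=0, b15=1, b17=0, b18=0, b19=0, b20=1, b21=1, b22=1, b23=1, b24=0, b25=0, b26=0, b27=0, b28=0, b29=1, b30=0, b31=1.
p1 = XOR of data positions {3,5,7,9,11,13,15,17,19,21,23,25,27,29,31} = 0⊕0⊕1⊕0⊕1⊕1⊕1⊕0⊕0⊕1⊕1⊕0⊕0⊕1⊕1 = 0
p2 = XOR of data positions {3,6,7,10,11,14,15,18,19,22,23,26,27,30,31} = 0⊕1⊕1⊕1⊕1⊕0⊕1⊕0⊕0⊕1⊕1⊕0⊕0⊕0⊕1 = 0
p4 = XOR of data positions {5,6,7,12,13,14,15,20,21,22,23,28,29,30,31} = 0⊕1⊕1⊕0⊕1⊕0⊕1⊕1⊕1⊕1⊕1⊕0⊕1⊕0⊕1 = 0
p8 = XOR of data positions {9,10,11,12,13,14,15,24,25,26,27,28,29,30,31} = 0⊕1⊕1⊕0⊕1⊕0⊕1⊕0⊕0⊕0⊕0⊕0⊕1⊕0⊕1 = 0
p16 = XOR of data positions {17,18,19,20,21,22,23,24,25,26,27,28,29,30,31} = 0⊕0⊕0⊕1⊕1⊕1⊕1⊕0⊕0⊕0⊕0⊕0⊕1⊕0⊕1 = 0
Parity bits p1,p2,p4,p8,p16 = 00000

00000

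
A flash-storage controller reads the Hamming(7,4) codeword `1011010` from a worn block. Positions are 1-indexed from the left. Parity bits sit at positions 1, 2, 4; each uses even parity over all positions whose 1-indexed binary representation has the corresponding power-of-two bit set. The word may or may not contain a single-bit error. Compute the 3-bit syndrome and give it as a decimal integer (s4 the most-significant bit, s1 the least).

0

s1: b1⊕b3⊕b5⊕b7 = 1⊕1⊕0⊕0 = 0
s2: b2⊕b3⊕b6⊕b7 = 0⊕1⊕1⊕0 = 0
s4: b4⊕b5⊕b6⊕b7 = 1⊕0⊕1⊕0 = 0
Syndrome (s4...s1) = 000 → position 0 (no error).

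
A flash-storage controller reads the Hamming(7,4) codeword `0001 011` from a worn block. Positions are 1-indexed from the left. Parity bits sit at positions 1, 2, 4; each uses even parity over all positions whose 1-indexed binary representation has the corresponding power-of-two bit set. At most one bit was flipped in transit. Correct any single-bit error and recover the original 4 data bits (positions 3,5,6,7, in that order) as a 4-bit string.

0111

s1: b1⊕b3⊕b5⊕b7 = 0⊕0⊕0⊕1 = 1
s2: b2⊕b3⊕b6⊕b7 = 0⊕0⊕1⊕1 = 0
s4: b4⊕b5⊕b6⊕b7 = 1⊕0⊕1⊕1 = 1
Syndrome (s4...s1) = 101 → position 5.
Flip bit 5: corrected codeword = 0001111
Data bits at positions 3,5,6,7: 0111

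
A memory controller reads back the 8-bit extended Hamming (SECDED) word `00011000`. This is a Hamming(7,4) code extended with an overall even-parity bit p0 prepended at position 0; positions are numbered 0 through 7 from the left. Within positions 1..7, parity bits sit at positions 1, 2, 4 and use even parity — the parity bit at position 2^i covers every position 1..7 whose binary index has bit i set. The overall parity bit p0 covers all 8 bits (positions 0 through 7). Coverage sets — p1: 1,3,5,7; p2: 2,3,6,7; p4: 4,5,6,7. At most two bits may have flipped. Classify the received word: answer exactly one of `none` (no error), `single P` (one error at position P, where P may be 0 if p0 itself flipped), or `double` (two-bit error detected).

s1: b1⊕b3⊕b5⊕b7 = 0⊕1⊕0⊕0 = 1
s2: b2⊕b3⊕b6⊕b7 = 0⊕1⊕0⊕0 = 1
s4: b4⊕b5⊕b6⊕b7 = 1⊕0⊕0⊕0 = 1
Syndrome (s4...s1) = 111 → position 7.
Overall parity (XOR of all 8 bits, including p0): 0⊕0⊕0⊕1⊕1⊕0⊕0⊕0 = 0
Overall=0, syndrome position=7 → double-bit error detected (uncorrectable).

double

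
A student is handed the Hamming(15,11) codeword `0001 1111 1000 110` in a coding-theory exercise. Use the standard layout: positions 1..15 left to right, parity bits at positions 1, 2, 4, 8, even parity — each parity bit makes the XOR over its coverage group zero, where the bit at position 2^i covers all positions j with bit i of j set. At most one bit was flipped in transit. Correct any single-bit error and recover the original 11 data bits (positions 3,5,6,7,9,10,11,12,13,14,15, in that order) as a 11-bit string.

01111000110

s1: b1⊕b3⊕b5⊕b7⊕b9⊕b11⊕b13⊕b15 = 0⊕0⊕1⊕1⊕1⊕0⊕1⊕0 = 0
s2: b2⊕b3⊕b6⊕b7⊕b10⊕b11⊕b14⊕b15 = 0⊕0⊕1⊕1⊕0⊕0⊕1⊕0 = 1
s4: b4⊕b5⊕b6⊕b7⊕b12⊕b13⊕b14⊕b15 = 1⊕1⊕1⊕1⊕0⊕1⊕1⊕0 = 0
s8: b8⊕b9⊕b10⊕b11⊕b12⊕b13⊕b14⊕b15 = 1⊕1⊕0⊕0⊕0⊕1⊕1⊕0 = 0
Syndrome (s8...s1) = 0010 → position 2.
Flip bit 2: corrected codeword = 010111111000110
Data bits at positions 3,5,6,7,9,10,11,12,13,14,15: 01111000110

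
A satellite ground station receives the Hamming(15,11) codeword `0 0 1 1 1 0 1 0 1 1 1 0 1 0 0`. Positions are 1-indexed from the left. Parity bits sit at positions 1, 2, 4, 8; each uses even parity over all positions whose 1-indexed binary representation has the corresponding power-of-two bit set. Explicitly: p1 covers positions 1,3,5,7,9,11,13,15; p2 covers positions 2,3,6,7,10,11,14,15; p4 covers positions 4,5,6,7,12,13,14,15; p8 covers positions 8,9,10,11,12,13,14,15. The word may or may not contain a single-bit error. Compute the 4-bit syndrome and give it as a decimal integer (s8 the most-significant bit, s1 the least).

0

s1: b1⊕b3⊕b5⊕b7⊕b9⊕b11⊕b13⊕b15 = 0⊕1⊕1⊕1⊕1⊕1⊕1⊕0 = 0
s2: b2⊕b3⊕b6⊕b7⊕b10⊕b11⊕b14⊕b15 = 0⊕1⊕0⊕1⊕1⊕1⊕0⊕0 = 0
s4: b4⊕b5⊕b6⊕b7⊕b12⊕b13⊕b14⊕b15 = 1⊕1⊕0⊕1⊕0⊕1⊕0⊕0 = 0
s8: b8⊕b9⊕b10⊕b11⊕b12⊕b13⊕b14⊕b15 = 0⊕1⊕1⊕1⊕0⊕1⊕0⊕0 = 0
Syndrome (s8...s1) = 0000 → position 0 (no error).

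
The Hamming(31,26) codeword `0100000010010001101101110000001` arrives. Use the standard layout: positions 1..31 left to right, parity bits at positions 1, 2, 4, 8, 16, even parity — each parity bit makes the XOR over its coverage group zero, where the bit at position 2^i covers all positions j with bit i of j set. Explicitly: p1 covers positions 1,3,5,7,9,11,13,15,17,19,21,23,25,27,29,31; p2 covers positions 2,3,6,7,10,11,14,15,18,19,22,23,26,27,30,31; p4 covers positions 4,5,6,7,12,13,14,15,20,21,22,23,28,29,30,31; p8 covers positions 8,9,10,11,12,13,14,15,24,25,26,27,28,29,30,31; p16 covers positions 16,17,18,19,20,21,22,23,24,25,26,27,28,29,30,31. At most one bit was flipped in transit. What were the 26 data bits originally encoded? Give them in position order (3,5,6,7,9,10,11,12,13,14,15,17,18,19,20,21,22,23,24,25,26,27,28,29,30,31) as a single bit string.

s1: b1⊕b3⊕b5⊕b7⊕b9⊕b11⊕b13⊕b15⊕b17⊕b19⊕b21⊕b23⊕b25⊕b27⊕b29⊕b31 = 0⊕0⊕0⊕0⊕1⊕0⊕0⊕0⊕1⊕1⊕0⊕1⊕0⊕0⊕0⊕1 = 1
s2: b2⊕b3⊕b6⊕b7⊕b10⊕b11⊕b14⊕b15⊕b18⊕b19⊕b22⊕b23⊕b26⊕b27⊕b30⊕b31 = 1⊕0⊕0⊕0⊕0⊕0⊕0⊕0⊕0⊕1⊕1⊕1⊕0⊕0⊕0⊕1 = 1
s4: b4⊕b5⊕b6⊕b7⊕b12⊕b13⊕b14⊕b15⊕b20⊕b21⊕b22⊕b23⊕b28⊕b29⊕b30⊕b31 = 0⊕0⊕0⊕0⊕1⊕0⊕0⊕0⊕1⊕0⊕1⊕1⊕0⊕0⊕0⊕1 = 1
s8: b8⊕b9⊕b10⊕b11⊕b12⊕b13⊕b14⊕b15⊕b24⊕b25⊕b26⊕b27⊕b28⊕b29⊕b30⊕b31 = 0⊕1⊕0⊕0⊕1⊕0⊕0⊕0⊕1⊕0⊕0⊕0⊕0⊕0⊕0⊕1 = 0
s16: b16⊕b17⊕b18⊕b19⊕b20⊕b21⊕b22⊕b23⊕b24⊕b25⊕b26⊕b27⊕b28⊕b29⊕b30⊕b31 = 1⊕1⊕0⊕1⊕1⊕0⊕1⊕1⊕1⊕0⊕0⊕0⊕0⊕0⊕0⊕1 = 0
Syndrome (s16...s1) = 00111 → position 7.
Flip bit 7: corrected codeword = 0100001010010001101101110000001
Data bits at positions 3,5,6,7,9,10,11,12,13,14,15,17,18,19,20,21,22,23,24,25,26,27,28,29,30,31: 00011001000101101110000001

00011001000101101110000001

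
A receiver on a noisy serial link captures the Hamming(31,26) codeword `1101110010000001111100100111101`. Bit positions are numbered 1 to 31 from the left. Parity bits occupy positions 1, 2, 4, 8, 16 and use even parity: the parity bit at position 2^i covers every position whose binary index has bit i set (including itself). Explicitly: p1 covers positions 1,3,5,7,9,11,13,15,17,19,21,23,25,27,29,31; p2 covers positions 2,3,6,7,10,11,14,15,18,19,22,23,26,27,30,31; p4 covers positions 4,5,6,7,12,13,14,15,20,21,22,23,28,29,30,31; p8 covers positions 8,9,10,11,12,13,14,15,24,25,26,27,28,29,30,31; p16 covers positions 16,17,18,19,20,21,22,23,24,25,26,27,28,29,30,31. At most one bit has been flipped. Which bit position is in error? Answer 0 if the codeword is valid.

s1: b1⊕b3⊕b5⊕b7⊕b9⊕b11⊕b13⊕b15⊕b17⊕b19⊕b21⊕b23⊕b25⊕b27⊕b29⊕b31 = 1⊕0⊕1⊕0⊕1⊕0⊕0⊕0⊕1⊕1⊕0⊕1⊕0⊕1⊕1⊕1 = 1
s2: b2⊕b3⊕b6⊕b7⊕b10⊕b11⊕b14⊕b15⊕b18⊕b19⊕b22⊕b23⊕b26⊕b27⊕b30⊕b31 = 1⊕0⊕1⊕0⊕0⊕0⊕0⊕0⊕1⊕1⊕0⊕1⊕1⊕1⊕0⊕1 = 0
s4: b4⊕b5⊕b6⊕b7⊕b12⊕b13⊕b14⊕b15⊕b20⊕b21⊕b22⊕b23⊕b28⊕b29⊕b30⊕b31 = 1⊕1⊕1⊕0⊕0⊕0⊕0⊕0⊕1⊕0⊕0⊕1⊕1⊕1⊕0⊕1 = 0
s8: b8⊕b9⊕b10⊕b11⊕b12⊕b13⊕b14⊕b15⊕b24⊕b25⊕b26⊕b27⊕b28⊕b29⊕b30⊕b31 = 0⊕1⊕0⊕0⊕0⊕0⊕0⊕0⊕0⊕0⊕1⊕1⊕1⊕1⊕0⊕1 = 0
s16: b16⊕b17⊕b18⊕b19⊕b20⊕b21⊕b22⊕b23⊕b24⊕b25⊕b26⊕b27⊕b28⊕b29⊕b30⊕b31 = 1⊕1⊕1⊕1⊕1⊕0⊕0⊕1⊕0⊕0⊕1⊕1⊕1⊕1⊕0⊕1 = 1
Syndrome (s16...s1) = 10001 → position 17.

17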